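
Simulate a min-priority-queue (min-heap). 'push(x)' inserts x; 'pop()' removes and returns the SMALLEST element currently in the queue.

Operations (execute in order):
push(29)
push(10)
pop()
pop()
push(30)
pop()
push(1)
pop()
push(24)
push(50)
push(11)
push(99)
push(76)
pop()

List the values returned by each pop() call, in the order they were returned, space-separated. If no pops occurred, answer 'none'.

push(29): heap contents = [29]
push(10): heap contents = [10, 29]
pop() → 10: heap contents = [29]
pop() → 29: heap contents = []
push(30): heap contents = [30]
pop() → 30: heap contents = []
push(1): heap contents = [1]
pop() → 1: heap contents = []
push(24): heap contents = [24]
push(50): heap contents = [24, 50]
push(11): heap contents = [11, 24, 50]
push(99): heap contents = [11, 24, 50, 99]
push(76): heap contents = [11, 24, 50, 76, 99]
pop() → 11: heap contents = [24, 50, 76, 99]

Answer: 10 29 30 1 11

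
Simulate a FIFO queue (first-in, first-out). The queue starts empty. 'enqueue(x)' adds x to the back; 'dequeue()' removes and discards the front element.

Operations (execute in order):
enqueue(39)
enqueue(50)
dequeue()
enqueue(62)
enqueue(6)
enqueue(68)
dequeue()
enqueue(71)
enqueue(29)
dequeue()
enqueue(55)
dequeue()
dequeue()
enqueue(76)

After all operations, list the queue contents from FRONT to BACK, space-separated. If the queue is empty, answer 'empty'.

Answer: 71 29 55 76

Derivation:
enqueue(39): [39]
enqueue(50): [39, 50]
dequeue(): [50]
enqueue(62): [50, 62]
enqueue(6): [50, 62, 6]
enqueue(68): [50, 62, 6, 68]
dequeue(): [62, 6, 68]
enqueue(71): [62, 6, 68, 71]
enqueue(29): [62, 6, 68, 71, 29]
dequeue(): [6, 68, 71, 29]
enqueue(55): [6, 68, 71, 29, 55]
dequeue(): [68, 71, 29, 55]
dequeue(): [71, 29, 55]
enqueue(76): [71, 29, 55, 76]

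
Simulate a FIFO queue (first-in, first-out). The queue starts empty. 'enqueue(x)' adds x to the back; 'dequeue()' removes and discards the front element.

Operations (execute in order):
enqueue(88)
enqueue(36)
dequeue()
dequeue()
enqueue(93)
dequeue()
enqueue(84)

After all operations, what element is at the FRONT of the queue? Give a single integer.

enqueue(88): queue = [88]
enqueue(36): queue = [88, 36]
dequeue(): queue = [36]
dequeue(): queue = []
enqueue(93): queue = [93]
dequeue(): queue = []
enqueue(84): queue = [84]

Answer: 84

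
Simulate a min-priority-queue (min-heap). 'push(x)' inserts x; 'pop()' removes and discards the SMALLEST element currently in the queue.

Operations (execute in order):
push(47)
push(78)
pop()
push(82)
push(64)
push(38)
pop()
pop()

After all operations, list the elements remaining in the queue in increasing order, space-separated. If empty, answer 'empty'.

Answer: 78 82

Derivation:
push(47): heap contents = [47]
push(78): heap contents = [47, 78]
pop() → 47: heap contents = [78]
push(82): heap contents = [78, 82]
push(64): heap contents = [64, 78, 82]
push(38): heap contents = [38, 64, 78, 82]
pop() → 38: heap contents = [64, 78, 82]
pop() → 64: heap contents = [78, 82]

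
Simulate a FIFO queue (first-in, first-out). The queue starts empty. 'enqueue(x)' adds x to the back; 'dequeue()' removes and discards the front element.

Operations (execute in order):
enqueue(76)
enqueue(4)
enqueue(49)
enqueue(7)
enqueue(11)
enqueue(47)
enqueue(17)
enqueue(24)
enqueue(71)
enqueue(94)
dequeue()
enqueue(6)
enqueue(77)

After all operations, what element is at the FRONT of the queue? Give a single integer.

enqueue(76): queue = [76]
enqueue(4): queue = [76, 4]
enqueue(49): queue = [76, 4, 49]
enqueue(7): queue = [76, 4, 49, 7]
enqueue(11): queue = [76, 4, 49, 7, 11]
enqueue(47): queue = [76, 4, 49, 7, 11, 47]
enqueue(17): queue = [76, 4, 49, 7, 11, 47, 17]
enqueue(24): queue = [76, 4, 49, 7, 11, 47, 17, 24]
enqueue(71): queue = [76, 4, 49, 7, 11, 47, 17, 24, 71]
enqueue(94): queue = [76, 4, 49, 7, 11, 47, 17, 24, 71, 94]
dequeue(): queue = [4, 49, 7, 11, 47, 17, 24, 71, 94]
enqueue(6): queue = [4, 49, 7, 11, 47, 17, 24, 71, 94, 6]
enqueue(77): queue = [4, 49, 7, 11, 47, 17, 24, 71, 94, 6, 77]

Answer: 4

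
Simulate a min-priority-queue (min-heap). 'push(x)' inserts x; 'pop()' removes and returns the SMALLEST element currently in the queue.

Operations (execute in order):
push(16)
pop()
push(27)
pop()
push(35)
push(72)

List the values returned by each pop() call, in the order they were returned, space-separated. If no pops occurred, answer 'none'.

push(16): heap contents = [16]
pop() → 16: heap contents = []
push(27): heap contents = [27]
pop() → 27: heap contents = []
push(35): heap contents = [35]
push(72): heap contents = [35, 72]

Answer: 16 27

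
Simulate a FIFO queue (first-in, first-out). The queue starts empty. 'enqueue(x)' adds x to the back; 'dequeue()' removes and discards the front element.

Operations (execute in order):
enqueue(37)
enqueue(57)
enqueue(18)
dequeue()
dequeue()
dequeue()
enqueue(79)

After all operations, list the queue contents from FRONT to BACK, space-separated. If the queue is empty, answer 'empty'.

Answer: 79

Derivation:
enqueue(37): [37]
enqueue(57): [37, 57]
enqueue(18): [37, 57, 18]
dequeue(): [57, 18]
dequeue(): [18]
dequeue(): []
enqueue(79): [79]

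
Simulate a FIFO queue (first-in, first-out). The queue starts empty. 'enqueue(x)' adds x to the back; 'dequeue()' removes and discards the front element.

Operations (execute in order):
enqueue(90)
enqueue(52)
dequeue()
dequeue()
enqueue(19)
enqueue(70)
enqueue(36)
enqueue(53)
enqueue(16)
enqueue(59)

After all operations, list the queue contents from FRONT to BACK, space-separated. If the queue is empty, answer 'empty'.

enqueue(90): [90]
enqueue(52): [90, 52]
dequeue(): [52]
dequeue(): []
enqueue(19): [19]
enqueue(70): [19, 70]
enqueue(36): [19, 70, 36]
enqueue(53): [19, 70, 36, 53]
enqueue(16): [19, 70, 36, 53, 16]
enqueue(59): [19, 70, 36, 53, 16, 59]

Answer: 19 70 36 53 16 59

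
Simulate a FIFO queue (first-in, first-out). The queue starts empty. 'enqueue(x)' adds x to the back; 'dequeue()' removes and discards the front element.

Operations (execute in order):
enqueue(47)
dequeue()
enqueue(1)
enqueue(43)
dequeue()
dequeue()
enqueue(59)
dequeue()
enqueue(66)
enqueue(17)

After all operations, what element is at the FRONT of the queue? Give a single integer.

enqueue(47): queue = [47]
dequeue(): queue = []
enqueue(1): queue = [1]
enqueue(43): queue = [1, 43]
dequeue(): queue = [43]
dequeue(): queue = []
enqueue(59): queue = [59]
dequeue(): queue = []
enqueue(66): queue = [66]
enqueue(17): queue = [66, 17]

Answer: 66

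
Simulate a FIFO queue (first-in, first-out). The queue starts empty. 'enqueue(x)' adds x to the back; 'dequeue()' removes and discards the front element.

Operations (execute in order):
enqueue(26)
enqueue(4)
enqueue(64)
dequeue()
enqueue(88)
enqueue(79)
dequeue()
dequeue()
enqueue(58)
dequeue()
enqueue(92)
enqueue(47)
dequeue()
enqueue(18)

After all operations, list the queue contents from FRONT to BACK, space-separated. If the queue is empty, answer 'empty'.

enqueue(26): [26]
enqueue(4): [26, 4]
enqueue(64): [26, 4, 64]
dequeue(): [4, 64]
enqueue(88): [4, 64, 88]
enqueue(79): [4, 64, 88, 79]
dequeue(): [64, 88, 79]
dequeue(): [88, 79]
enqueue(58): [88, 79, 58]
dequeue(): [79, 58]
enqueue(92): [79, 58, 92]
enqueue(47): [79, 58, 92, 47]
dequeue(): [58, 92, 47]
enqueue(18): [58, 92, 47, 18]

Answer: 58 92 47 18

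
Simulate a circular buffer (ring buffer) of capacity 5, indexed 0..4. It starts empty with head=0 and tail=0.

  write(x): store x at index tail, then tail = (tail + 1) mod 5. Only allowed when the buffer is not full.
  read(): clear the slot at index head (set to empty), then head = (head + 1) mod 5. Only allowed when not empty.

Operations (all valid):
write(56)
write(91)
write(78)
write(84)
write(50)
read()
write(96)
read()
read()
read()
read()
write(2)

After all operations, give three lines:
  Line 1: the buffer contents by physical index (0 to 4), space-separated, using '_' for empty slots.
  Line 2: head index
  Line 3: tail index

Answer: 96 2 _ _ _
0
2

Derivation:
write(56): buf=[56 _ _ _ _], head=0, tail=1, size=1
write(91): buf=[56 91 _ _ _], head=0, tail=2, size=2
write(78): buf=[56 91 78 _ _], head=0, tail=3, size=3
write(84): buf=[56 91 78 84 _], head=0, tail=4, size=4
write(50): buf=[56 91 78 84 50], head=0, tail=0, size=5
read(): buf=[_ 91 78 84 50], head=1, tail=0, size=4
write(96): buf=[96 91 78 84 50], head=1, tail=1, size=5
read(): buf=[96 _ 78 84 50], head=2, tail=1, size=4
read(): buf=[96 _ _ 84 50], head=3, tail=1, size=3
read(): buf=[96 _ _ _ 50], head=4, tail=1, size=2
read(): buf=[96 _ _ _ _], head=0, tail=1, size=1
write(2): buf=[96 2 _ _ _], head=0, tail=2, size=2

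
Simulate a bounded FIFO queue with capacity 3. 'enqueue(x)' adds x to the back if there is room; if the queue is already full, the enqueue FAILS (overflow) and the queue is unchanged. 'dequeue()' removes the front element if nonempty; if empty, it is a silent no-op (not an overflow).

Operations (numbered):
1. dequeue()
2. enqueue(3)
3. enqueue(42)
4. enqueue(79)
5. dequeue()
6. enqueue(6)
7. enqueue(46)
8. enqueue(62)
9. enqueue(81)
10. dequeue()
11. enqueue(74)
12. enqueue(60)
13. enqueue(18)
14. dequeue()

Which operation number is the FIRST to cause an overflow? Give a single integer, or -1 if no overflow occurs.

Answer: 7

Derivation:
1. dequeue(): empty, no-op, size=0
2. enqueue(3): size=1
3. enqueue(42): size=2
4. enqueue(79): size=3
5. dequeue(): size=2
6. enqueue(6): size=3
7. enqueue(46): size=3=cap → OVERFLOW (fail)
8. enqueue(62): size=3=cap → OVERFLOW (fail)
9. enqueue(81): size=3=cap → OVERFLOW (fail)
10. dequeue(): size=2
11. enqueue(74): size=3
12. enqueue(60): size=3=cap → OVERFLOW (fail)
13. enqueue(18): size=3=cap → OVERFLOW (fail)
14. dequeue(): size=2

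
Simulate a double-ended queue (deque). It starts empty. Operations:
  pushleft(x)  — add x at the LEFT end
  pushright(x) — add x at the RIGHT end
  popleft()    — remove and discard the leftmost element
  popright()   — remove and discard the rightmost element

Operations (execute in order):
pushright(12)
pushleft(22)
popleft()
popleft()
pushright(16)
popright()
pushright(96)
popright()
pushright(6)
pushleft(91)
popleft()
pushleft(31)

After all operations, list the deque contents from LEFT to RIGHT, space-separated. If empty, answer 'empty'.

Answer: 31 6

Derivation:
pushright(12): [12]
pushleft(22): [22, 12]
popleft(): [12]
popleft(): []
pushright(16): [16]
popright(): []
pushright(96): [96]
popright(): []
pushright(6): [6]
pushleft(91): [91, 6]
popleft(): [6]
pushleft(31): [31, 6]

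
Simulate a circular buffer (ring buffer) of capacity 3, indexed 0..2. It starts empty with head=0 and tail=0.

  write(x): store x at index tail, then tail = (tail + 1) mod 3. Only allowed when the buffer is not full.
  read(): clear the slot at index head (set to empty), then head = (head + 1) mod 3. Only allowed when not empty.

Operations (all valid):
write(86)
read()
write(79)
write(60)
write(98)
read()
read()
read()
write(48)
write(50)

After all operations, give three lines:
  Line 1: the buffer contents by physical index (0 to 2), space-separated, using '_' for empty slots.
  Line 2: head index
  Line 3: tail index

write(86): buf=[86 _ _], head=0, tail=1, size=1
read(): buf=[_ _ _], head=1, tail=1, size=0
write(79): buf=[_ 79 _], head=1, tail=2, size=1
write(60): buf=[_ 79 60], head=1, tail=0, size=2
write(98): buf=[98 79 60], head=1, tail=1, size=3
read(): buf=[98 _ 60], head=2, tail=1, size=2
read(): buf=[98 _ _], head=0, tail=1, size=1
read(): buf=[_ _ _], head=1, tail=1, size=0
write(48): buf=[_ 48 _], head=1, tail=2, size=1
write(50): buf=[_ 48 50], head=1, tail=0, size=2

Answer: _ 48 50
1
0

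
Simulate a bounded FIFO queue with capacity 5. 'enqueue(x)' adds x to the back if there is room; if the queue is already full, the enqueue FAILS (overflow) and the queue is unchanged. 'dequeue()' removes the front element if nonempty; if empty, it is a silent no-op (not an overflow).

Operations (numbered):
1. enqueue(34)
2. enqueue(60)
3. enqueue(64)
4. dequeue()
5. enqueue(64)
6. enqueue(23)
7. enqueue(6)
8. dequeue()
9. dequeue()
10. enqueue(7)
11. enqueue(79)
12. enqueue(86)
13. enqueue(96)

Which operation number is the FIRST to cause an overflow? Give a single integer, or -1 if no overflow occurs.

Answer: 12

Derivation:
1. enqueue(34): size=1
2. enqueue(60): size=2
3. enqueue(64): size=3
4. dequeue(): size=2
5. enqueue(64): size=3
6. enqueue(23): size=4
7. enqueue(6): size=5
8. dequeue(): size=4
9. dequeue(): size=3
10. enqueue(7): size=4
11. enqueue(79): size=5
12. enqueue(86): size=5=cap → OVERFLOW (fail)
13. enqueue(96): size=5=cap → OVERFLOW (fail)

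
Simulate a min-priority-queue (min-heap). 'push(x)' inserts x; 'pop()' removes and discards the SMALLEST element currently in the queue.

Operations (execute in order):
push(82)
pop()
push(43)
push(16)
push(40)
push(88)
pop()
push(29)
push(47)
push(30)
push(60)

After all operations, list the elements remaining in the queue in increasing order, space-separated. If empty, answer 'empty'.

push(82): heap contents = [82]
pop() → 82: heap contents = []
push(43): heap contents = [43]
push(16): heap contents = [16, 43]
push(40): heap contents = [16, 40, 43]
push(88): heap contents = [16, 40, 43, 88]
pop() → 16: heap contents = [40, 43, 88]
push(29): heap contents = [29, 40, 43, 88]
push(47): heap contents = [29, 40, 43, 47, 88]
push(30): heap contents = [29, 30, 40, 43, 47, 88]
push(60): heap contents = [29, 30, 40, 43, 47, 60, 88]

Answer: 29 30 40 43 47 60 88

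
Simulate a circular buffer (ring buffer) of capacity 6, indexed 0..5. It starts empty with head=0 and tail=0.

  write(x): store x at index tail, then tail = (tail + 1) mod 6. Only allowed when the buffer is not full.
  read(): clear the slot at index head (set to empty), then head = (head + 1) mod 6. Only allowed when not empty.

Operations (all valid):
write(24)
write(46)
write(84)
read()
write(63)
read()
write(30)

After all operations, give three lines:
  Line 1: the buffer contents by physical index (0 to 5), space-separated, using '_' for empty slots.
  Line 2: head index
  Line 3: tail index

write(24): buf=[24 _ _ _ _ _], head=0, tail=1, size=1
write(46): buf=[24 46 _ _ _ _], head=0, tail=2, size=2
write(84): buf=[24 46 84 _ _ _], head=0, tail=3, size=3
read(): buf=[_ 46 84 _ _ _], head=1, tail=3, size=2
write(63): buf=[_ 46 84 63 _ _], head=1, tail=4, size=3
read(): buf=[_ _ 84 63 _ _], head=2, tail=4, size=2
write(30): buf=[_ _ 84 63 30 _], head=2, tail=5, size=3

Answer: _ _ 84 63 30 _
2
5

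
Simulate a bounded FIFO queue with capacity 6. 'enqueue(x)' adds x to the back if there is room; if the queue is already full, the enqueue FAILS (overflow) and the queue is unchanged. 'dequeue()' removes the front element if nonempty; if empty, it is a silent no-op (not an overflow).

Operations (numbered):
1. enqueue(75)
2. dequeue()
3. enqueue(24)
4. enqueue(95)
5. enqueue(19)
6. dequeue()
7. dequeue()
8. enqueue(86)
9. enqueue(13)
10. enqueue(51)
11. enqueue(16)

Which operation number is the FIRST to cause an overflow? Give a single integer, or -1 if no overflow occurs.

1. enqueue(75): size=1
2. dequeue(): size=0
3. enqueue(24): size=1
4. enqueue(95): size=2
5. enqueue(19): size=3
6. dequeue(): size=2
7. dequeue(): size=1
8. enqueue(86): size=2
9. enqueue(13): size=3
10. enqueue(51): size=4
11. enqueue(16): size=5

Answer: -1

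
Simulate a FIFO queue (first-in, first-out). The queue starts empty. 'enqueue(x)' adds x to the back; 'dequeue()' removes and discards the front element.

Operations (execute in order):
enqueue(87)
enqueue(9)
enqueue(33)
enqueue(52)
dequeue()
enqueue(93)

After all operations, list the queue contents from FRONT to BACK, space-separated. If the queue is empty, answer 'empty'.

Answer: 9 33 52 93

Derivation:
enqueue(87): [87]
enqueue(9): [87, 9]
enqueue(33): [87, 9, 33]
enqueue(52): [87, 9, 33, 52]
dequeue(): [9, 33, 52]
enqueue(93): [9, 33, 52, 93]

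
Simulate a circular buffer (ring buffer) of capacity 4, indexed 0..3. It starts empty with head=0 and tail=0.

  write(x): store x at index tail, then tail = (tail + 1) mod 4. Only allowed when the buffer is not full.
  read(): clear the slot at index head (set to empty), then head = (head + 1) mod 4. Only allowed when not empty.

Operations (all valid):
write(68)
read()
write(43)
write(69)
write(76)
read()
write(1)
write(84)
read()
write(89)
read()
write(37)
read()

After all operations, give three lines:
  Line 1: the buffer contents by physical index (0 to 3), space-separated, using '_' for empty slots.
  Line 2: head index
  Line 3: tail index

write(68): buf=[68 _ _ _], head=0, tail=1, size=1
read(): buf=[_ _ _ _], head=1, tail=1, size=0
write(43): buf=[_ 43 _ _], head=1, tail=2, size=1
write(69): buf=[_ 43 69 _], head=1, tail=3, size=2
write(76): buf=[_ 43 69 76], head=1, tail=0, size=3
read(): buf=[_ _ 69 76], head=2, tail=0, size=2
write(1): buf=[1 _ 69 76], head=2, tail=1, size=3
write(84): buf=[1 84 69 76], head=2, tail=2, size=4
read(): buf=[1 84 _ 76], head=3, tail=2, size=3
write(89): buf=[1 84 89 76], head=3, tail=3, size=4
read(): buf=[1 84 89 _], head=0, tail=3, size=3
write(37): buf=[1 84 89 37], head=0, tail=0, size=4
read(): buf=[_ 84 89 37], head=1, tail=0, size=3

Answer: _ 84 89 37
1
0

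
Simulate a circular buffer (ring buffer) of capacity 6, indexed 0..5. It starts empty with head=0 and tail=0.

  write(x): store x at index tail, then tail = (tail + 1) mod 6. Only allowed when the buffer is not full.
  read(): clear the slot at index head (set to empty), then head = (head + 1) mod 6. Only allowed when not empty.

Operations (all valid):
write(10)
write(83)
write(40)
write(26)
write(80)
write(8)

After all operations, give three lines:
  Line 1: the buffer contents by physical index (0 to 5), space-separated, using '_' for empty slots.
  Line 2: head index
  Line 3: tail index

write(10): buf=[10 _ _ _ _ _], head=0, tail=1, size=1
write(83): buf=[10 83 _ _ _ _], head=0, tail=2, size=2
write(40): buf=[10 83 40 _ _ _], head=0, tail=3, size=3
write(26): buf=[10 83 40 26 _ _], head=0, tail=4, size=4
write(80): buf=[10 83 40 26 80 _], head=0, tail=5, size=5
write(8): buf=[10 83 40 26 80 8], head=0, tail=0, size=6

Answer: 10 83 40 26 80 8
0
0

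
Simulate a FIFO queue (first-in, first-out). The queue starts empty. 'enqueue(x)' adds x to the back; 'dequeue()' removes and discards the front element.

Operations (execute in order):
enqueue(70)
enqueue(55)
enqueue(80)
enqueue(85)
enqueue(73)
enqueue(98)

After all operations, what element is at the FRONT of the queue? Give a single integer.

Answer: 70

Derivation:
enqueue(70): queue = [70]
enqueue(55): queue = [70, 55]
enqueue(80): queue = [70, 55, 80]
enqueue(85): queue = [70, 55, 80, 85]
enqueue(73): queue = [70, 55, 80, 85, 73]
enqueue(98): queue = [70, 55, 80, 85, 73, 98]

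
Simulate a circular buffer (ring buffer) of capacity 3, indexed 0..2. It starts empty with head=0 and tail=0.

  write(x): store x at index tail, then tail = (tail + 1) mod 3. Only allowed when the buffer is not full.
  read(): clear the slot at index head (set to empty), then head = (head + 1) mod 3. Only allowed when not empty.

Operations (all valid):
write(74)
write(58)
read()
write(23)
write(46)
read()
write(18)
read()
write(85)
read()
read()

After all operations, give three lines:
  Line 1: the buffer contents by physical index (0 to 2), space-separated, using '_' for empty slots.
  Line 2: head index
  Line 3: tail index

Answer: _ _ 85
2
0

Derivation:
write(74): buf=[74 _ _], head=0, tail=1, size=1
write(58): buf=[74 58 _], head=0, tail=2, size=2
read(): buf=[_ 58 _], head=1, tail=2, size=1
write(23): buf=[_ 58 23], head=1, tail=0, size=2
write(46): buf=[46 58 23], head=1, tail=1, size=3
read(): buf=[46 _ 23], head=2, tail=1, size=2
write(18): buf=[46 18 23], head=2, tail=2, size=3
read(): buf=[46 18 _], head=0, tail=2, size=2
write(85): buf=[46 18 85], head=0, tail=0, size=3
read(): buf=[_ 18 85], head=1, tail=0, size=2
read(): buf=[_ _ 85], head=2, tail=0, size=1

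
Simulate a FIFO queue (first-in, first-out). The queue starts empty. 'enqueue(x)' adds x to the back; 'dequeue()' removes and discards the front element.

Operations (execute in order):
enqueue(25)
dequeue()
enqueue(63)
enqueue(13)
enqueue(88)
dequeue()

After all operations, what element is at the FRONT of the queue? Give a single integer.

Answer: 13

Derivation:
enqueue(25): queue = [25]
dequeue(): queue = []
enqueue(63): queue = [63]
enqueue(13): queue = [63, 13]
enqueue(88): queue = [63, 13, 88]
dequeue(): queue = [13, 88]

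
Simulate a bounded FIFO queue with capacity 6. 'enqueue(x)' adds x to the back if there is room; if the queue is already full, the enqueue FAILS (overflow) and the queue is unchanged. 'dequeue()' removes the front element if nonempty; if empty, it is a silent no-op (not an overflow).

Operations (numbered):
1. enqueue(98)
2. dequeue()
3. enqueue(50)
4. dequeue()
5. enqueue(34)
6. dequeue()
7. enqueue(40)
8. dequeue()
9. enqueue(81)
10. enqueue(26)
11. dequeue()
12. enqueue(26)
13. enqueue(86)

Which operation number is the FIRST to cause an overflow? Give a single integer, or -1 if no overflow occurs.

1. enqueue(98): size=1
2. dequeue(): size=0
3. enqueue(50): size=1
4. dequeue(): size=0
5. enqueue(34): size=1
6. dequeue(): size=0
7. enqueue(40): size=1
8. dequeue(): size=0
9. enqueue(81): size=1
10. enqueue(26): size=2
11. dequeue(): size=1
12. enqueue(26): size=2
13. enqueue(86): size=3

Answer: -1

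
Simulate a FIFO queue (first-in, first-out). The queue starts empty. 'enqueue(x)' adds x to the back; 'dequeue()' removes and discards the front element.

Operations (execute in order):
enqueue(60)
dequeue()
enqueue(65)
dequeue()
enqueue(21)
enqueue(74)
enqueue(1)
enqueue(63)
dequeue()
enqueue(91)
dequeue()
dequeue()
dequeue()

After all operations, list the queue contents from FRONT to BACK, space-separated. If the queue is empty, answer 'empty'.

enqueue(60): [60]
dequeue(): []
enqueue(65): [65]
dequeue(): []
enqueue(21): [21]
enqueue(74): [21, 74]
enqueue(1): [21, 74, 1]
enqueue(63): [21, 74, 1, 63]
dequeue(): [74, 1, 63]
enqueue(91): [74, 1, 63, 91]
dequeue(): [1, 63, 91]
dequeue(): [63, 91]
dequeue(): [91]

Answer: 91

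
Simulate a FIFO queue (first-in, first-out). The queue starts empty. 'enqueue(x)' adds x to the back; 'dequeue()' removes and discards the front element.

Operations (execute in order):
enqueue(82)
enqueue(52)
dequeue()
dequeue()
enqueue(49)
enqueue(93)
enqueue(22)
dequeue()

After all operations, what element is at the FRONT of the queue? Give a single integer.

enqueue(82): queue = [82]
enqueue(52): queue = [82, 52]
dequeue(): queue = [52]
dequeue(): queue = []
enqueue(49): queue = [49]
enqueue(93): queue = [49, 93]
enqueue(22): queue = [49, 93, 22]
dequeue(): queue = [93, 22]

Answer: 93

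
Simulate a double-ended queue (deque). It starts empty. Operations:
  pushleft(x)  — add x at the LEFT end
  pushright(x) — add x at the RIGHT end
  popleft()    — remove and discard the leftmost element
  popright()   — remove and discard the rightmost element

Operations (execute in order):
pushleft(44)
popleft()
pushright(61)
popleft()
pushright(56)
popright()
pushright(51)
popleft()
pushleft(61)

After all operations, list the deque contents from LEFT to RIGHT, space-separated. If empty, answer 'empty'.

Answer: 61

Derivation:
pushleft(44): [44]
popleft(): []
pushright(61): [61]
popleft(): []
pushright(56): [56]
popright(): []
pushright(51): [51]
popleft(): []
pushleft(61): [61]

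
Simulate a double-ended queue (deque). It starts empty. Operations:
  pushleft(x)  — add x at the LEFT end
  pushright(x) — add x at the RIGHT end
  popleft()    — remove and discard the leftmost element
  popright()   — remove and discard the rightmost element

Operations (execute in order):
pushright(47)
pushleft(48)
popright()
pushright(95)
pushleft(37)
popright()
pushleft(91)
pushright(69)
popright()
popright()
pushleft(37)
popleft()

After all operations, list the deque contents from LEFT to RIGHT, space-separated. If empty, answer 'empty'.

Answer: 91 37

Derivation:
pushright(47): [47]
pushleft(48): [48, 47]
popright(): [48]
pushright(95): [48, 95]
pushleft(37): [37, 48, 95]
popright(): [37, 48]
pushleft(91): [91, 37, 48]
pushright(69): [91, 37, 48, 69]
popright(): [91, 37, 48]
popright(): [91, 37]
pushleft(37): [37, 91, 37]
popleft(): [91, 37]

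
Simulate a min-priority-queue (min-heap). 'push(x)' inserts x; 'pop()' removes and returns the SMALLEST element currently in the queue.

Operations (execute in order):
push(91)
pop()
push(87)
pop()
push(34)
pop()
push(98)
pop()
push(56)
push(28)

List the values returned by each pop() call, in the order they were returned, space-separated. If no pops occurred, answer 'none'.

Answer: 91 87 34 98

Derivation:
push(91): heap contents = [91]
pop() → 91: heap contents = []
push(87): heap contents = [87]
pop() → 87: heap contents = []
push(34): heap contents = [34]
pop() → 34: heap contents = []
push(98): heap contents = [98]
pop() → 98: heap contents = []
push(56): heap contents = [56]
push(28): heap contents = [28, 56]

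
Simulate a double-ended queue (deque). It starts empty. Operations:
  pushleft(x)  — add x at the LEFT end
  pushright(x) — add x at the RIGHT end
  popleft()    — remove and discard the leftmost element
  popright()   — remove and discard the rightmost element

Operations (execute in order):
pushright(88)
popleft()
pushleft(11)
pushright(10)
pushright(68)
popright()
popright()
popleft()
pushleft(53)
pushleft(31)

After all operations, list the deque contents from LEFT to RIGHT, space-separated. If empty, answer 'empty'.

pushright(88): [88]
popleft(): []
pushleft(11): [11]
pushright(10): [11, 10]
pushright(68): [11, 10, 68]
popright(): [11, 10]
popright(): [11]
popleft(): []
pushleft(53): [53]
pushleft(31): [31, 53]

Answer: 31 53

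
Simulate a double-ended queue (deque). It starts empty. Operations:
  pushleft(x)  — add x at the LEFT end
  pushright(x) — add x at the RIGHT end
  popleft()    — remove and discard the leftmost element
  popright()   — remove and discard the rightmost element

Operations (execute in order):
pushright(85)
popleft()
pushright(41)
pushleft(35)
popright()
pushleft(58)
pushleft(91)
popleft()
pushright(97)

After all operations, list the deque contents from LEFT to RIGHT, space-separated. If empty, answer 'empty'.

Answer: 58 35 97

Derivation:
pushright(85): [85]
popleft(): []
pushright(41): [41]
pushleft(35): [35, 41]
popright(): [35]
pushleft(58): [58, 35]
pushleft(91): [91, 58, 35]
popleft(): [58, 35]
pushright(97): [58, 35, 97]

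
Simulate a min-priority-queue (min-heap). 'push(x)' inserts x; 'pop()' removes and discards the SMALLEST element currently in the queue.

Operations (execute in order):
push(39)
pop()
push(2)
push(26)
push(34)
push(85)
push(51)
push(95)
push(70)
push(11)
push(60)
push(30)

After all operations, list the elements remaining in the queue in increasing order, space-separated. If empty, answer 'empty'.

Answer: 2 11 26 30 34 51 60 70 85 95

Derivation:
push(39): heap contents = [39]
pop() → 39: heap contents = []
push(2): heap contents = [2]
push(26): heap contents = [2, 26]
push(34): heap contents = [2, 26, 34]
push(85): heap contents = [2, 26, 34, 85]
push(51): heap contents = [2, 26, 34, 51, 85]
push(95): heap contents = [2, 26, 34, 51, 85, 95]
push(70): heap contents = [2, 26, 34, 51, 70, 85, 95]
push(11): heap contents = [2, 11, 26, 34, 51, 70, 85, 95]
push(60): heap contents = [2, 11, 26, 34, 51, 60, 70, 85, 95]
push(30): heap contents = [2, 11, 26, 30, 34, 51, 60, 70, 85, 95]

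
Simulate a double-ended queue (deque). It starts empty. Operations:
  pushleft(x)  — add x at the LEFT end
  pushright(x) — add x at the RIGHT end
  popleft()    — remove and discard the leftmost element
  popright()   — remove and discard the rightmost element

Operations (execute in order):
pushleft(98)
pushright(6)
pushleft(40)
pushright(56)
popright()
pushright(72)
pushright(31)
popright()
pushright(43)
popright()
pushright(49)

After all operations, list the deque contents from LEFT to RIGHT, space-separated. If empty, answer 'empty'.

Answer: 40 98 6 72 49

Derivation:
pushleft(98): [98]
pushright(6): [98, 6]
pushleft(40): [40, 98, 6]
pushright(56): [40, 98, 6, 56]
popright(): [40, 98, 6]
pushright(72): [40, 98, 6, 72]
pushright(31): [40, 98, 6, 72, 31]
popright(): [40, 98, 6, 72]
pushright(43): [40, 98, 6, 72, 43]
popright(): [40, 98, 6, 72]
pushright(49): [40, 98, 6, 72, 49]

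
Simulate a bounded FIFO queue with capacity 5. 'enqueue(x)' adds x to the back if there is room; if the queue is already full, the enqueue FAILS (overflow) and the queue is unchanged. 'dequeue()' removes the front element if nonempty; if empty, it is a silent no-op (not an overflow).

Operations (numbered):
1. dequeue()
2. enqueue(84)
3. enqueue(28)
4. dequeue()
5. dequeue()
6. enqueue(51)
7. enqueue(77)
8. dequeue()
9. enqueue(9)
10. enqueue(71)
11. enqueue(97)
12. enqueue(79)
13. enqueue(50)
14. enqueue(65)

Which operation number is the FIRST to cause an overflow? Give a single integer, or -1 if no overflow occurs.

Answer: 13

Derivation:
1. dequeue(): empty, no-op, size=0
2. enqueue(84): size=1
3. enqueue(28): size=2
4. dequeue(): size=1
5. dequeue(): size=0
6. enqueue(51): size=1
7. enqueue(77): size=2
8. dequeue(): size=1
9. enqueue(9): size=2
10. enqueue(71): size=3
11. enqueue(97): size=4
12. enqueue(79): size=5
13. enqueue(50): size=5=cap → OVERFLOW (fail)
14. enqueue(65): size=5=cap → OVERFLOW (fail)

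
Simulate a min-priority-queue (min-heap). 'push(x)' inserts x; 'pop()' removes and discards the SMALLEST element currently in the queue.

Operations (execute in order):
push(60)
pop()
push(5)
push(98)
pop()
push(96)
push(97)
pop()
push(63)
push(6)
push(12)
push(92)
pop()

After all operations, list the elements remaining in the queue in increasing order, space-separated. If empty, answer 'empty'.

push(60): heap contents = [60]
pop() → 60: heap contents = []
push(5): heap contents = [5]
push(98): heap contents = [5, 98]
pop() → 5: heap contents = [98]
push(96): heap contents = [96, 98]
push(97): heap contents = [96, 97, 98]
pop() → 96: heap contents = [97, 98]
push(63): heap contents = [63, 97, 98]
push(6): heap contents = [6, 63, 97, 98]
push(12): heap contents = [6, 12, 63, 97, 98]
push(92): heap contents = [6, 12, 63, 92, 97, 98]
pop() → 6: heap contents = [12, 63, 92, 97, 98]

Answer: 12 63 92 97 98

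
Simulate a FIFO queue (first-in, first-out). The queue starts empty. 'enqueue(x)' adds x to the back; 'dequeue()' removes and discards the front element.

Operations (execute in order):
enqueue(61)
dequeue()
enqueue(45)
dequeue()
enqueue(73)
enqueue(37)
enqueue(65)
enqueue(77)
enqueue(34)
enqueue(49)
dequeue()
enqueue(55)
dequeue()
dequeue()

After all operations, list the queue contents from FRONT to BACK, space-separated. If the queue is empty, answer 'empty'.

enqueue(61): [61]
dequeue(): []
enqueue(45): [45]
dequeue(): []
enqueue(73): [73]
enqueue(37): [73, 37]
enqueue(65): [73, 37, 65]
enqueue(77): [73, 37, 65, 77]
enqueue(34): [73, 37, 65, 77, 34]
enqueue(49): [73, 37, 65, 77, 34, 49]
dequeue(): [37, 65, 77, 34, 49]
enqueue(55): [37, 65, 77, 34, 49, 55]
dequeue(): [65, 77, 34, 49, 55]
dequeue(): [77, 34, 49, 55]

Answer: 77 34 49 55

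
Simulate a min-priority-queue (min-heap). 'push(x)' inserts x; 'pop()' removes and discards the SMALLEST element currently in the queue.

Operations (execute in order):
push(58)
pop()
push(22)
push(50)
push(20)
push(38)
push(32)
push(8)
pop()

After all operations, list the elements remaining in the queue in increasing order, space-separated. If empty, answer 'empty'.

push(58): heap contents = [58]
pop() → 58: heap contents = []
push(22): heap contents = [22]
push(50): heap contents = [22, 50]
push(20): heap contents = [20, 22, 50]
push(38): heap contents = [20, 22, 38, 50]
push(32): heap contents = [20, 22, 32, 38, 50]
push(8): heap contents = [8, 20, 22, 32, 38, 50]
pop() → 8: heap contents = [20, 22, 32, 38, 50]

Answer: 20 22 32 38 50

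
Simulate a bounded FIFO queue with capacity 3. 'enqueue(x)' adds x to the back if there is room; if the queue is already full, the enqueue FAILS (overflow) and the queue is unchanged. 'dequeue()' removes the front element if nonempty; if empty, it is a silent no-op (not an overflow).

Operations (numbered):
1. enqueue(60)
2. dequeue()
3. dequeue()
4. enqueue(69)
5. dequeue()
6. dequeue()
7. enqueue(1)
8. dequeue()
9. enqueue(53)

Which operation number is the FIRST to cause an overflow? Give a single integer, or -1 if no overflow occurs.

Answer: -1

Derivation:
1. enqueue(60): size=1
2. dequeue(): size=0
3. dequeue(): empty, no-op, size=0
4. enqueue(69): size=1
5. dequeue(): size=0
6. dequeue(): empty, no-op, size=0
7. enqueue(1): size=1
8. dequeue(): size=0
9. enqueue(53): size=1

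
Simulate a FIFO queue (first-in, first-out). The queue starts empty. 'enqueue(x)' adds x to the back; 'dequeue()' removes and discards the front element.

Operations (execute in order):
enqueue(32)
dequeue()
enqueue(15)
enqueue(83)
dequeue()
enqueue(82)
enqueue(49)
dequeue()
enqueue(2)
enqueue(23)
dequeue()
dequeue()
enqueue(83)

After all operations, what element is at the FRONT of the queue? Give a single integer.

enqueue(32): queue = [32]
dequeue(): queue = []
enqueue(15): queue = [15]
enqueue(83): queue = [15, 83]
dequeue(): queue = [83]
enqueue(82): queue = [83, 82]
enqueue(49): queue = [83, 82, 49]
dequeue(): queue = [82, 49]
enqueue(2): queue = [82, 49, 2]
enqueue(23): queue = [82, 49, 2, 23]
dequeue(): queue = [49, 2, 23]
dequeue(): queue = [2, 23]
enqueue(83): queue = [2, 23, 83]

Answer: 2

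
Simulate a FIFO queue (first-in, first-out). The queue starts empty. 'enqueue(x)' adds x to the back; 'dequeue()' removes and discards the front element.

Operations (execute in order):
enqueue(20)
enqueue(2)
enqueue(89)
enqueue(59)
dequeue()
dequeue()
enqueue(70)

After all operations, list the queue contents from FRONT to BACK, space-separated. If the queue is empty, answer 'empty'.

Answer: 89 59 70

Derivation:
enqueue(20): [20]
enqueue(2): [20, 2]
enqueue(89): [20, 2, 89]
enqueue(59): [20, 2, 89, 59]
dequeue(): [2, 89, 59]
dequeue(): [89, 59]
enqueue(70): [89, 59, 70]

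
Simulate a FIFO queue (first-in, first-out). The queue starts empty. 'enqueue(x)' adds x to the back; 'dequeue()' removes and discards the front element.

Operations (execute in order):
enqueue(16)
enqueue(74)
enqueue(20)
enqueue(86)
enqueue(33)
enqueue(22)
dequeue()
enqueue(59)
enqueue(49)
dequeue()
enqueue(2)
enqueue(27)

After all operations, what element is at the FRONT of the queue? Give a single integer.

enqueue(16): queue = [16]
enqueue(74): queue = [16, 74]
enqueue(20): queue = [16, 74, 20]
enqueue(86): queue = [16, 74, 20, 86]
enqueue(33): queue = [16, 74, 20, 86, 33]
enqueue(22): queue = [16, 74, 20, 86, 33, 22]
dequeue(): queue = [74, 20, 86, 33, 22]
enqueue(59): queue = [74, 20, 86, 33, 22, 59]
enqueue(49): queue = [74, 20, 86, 33, 22, 59, 49]
dequeue(): queue = [20, 86, 33, 22, 59, 49]
enqueue(2): queue = [20, 86, 33, 22, 59, 49, 2]
enqueue(27): queue = [20, 86, 33, 22, 59, 49, 2, 27]

Answer: 20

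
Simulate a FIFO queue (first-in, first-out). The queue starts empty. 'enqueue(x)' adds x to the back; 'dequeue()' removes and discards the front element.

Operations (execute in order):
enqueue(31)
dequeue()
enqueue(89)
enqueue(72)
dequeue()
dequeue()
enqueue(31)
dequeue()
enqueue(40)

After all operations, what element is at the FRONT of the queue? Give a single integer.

enqueue(31): queue = [31]
dequeue(): queue = []
enqueue(89): queue = [89]
enqueue(72): queue = [89, 72]
dequeue(): queue = [72]
dequeue(): queue = []
enqueue(31): queue = [31]
dequeue(): queue = []
enqueue(40): queue = [40]

Answer: 40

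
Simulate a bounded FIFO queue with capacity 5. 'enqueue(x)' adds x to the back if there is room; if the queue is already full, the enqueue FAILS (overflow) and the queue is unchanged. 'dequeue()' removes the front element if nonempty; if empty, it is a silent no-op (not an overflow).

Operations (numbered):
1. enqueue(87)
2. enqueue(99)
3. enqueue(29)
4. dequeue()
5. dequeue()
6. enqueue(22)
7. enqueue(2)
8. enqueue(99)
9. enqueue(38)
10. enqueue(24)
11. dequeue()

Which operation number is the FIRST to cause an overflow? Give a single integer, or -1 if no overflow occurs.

1. enqueue(87): size=1
2. enqueue(99): size=2
3. enqueue(29): size=3
4. dequeue(): size=2
5. dequeue(): size=1
6. enqueue(22): size=2
7. enqueue(2): size=3
8. enqueue(99): size=4
9. enqueue(38): size=5
10. enqueue(24): size=5=cap → OVERFLOW (fail)
11. dequeue(): size=4

Answer: 10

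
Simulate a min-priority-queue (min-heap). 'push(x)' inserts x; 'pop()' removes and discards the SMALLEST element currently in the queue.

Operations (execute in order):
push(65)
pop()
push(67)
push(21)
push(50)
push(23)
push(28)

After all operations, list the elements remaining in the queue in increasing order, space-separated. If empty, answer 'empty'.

Answer: 21 23 28 50 67

Derivation:
push(65): heap contents = [65]
pop() → 65: heap contents = []
push(67): heap contents = [67]
push(21): heap contents = [21, 67]
push(50): heap contents = [21, 50, 67]
push(23): heap contents = [21, 23, 50, 67]
push(28): heap contents = [21, 23, 28, 50, 67]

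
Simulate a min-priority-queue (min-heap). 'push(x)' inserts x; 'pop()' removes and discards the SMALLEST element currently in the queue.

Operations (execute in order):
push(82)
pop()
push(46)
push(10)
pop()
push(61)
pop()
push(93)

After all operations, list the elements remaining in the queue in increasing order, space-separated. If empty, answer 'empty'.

Answer: 61 93

Derivation:
push(82): heap contents = [82]
pop() → 82: heap contents = []
push(46): heap contents = [46]
push(10): heap contents = [10, 46]
pop() → 10: heap contents = [46]
push(61): heap contents = [46, 61]
pop() → 46: heap contents = [61]
push(93): heap contents = [61, 93]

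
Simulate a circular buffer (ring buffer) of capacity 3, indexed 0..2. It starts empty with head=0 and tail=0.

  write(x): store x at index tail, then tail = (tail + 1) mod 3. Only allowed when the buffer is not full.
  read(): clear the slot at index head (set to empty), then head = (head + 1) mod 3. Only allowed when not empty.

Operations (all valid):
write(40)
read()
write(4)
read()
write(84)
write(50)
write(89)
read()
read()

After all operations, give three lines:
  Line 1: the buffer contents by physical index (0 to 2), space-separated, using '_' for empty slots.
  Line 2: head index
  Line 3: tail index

write(40): buf=[40 _ _], head=0, tail=1, size=1
read(): buf=[_ _ _], head=1, tail=1, size=0
write(4): buf=[_ 4 _], head=1, tail=2, size=1
read(): buf=[_ _ _], head=2, tail=2, size=0
write(84): buf=[_ _ 84], head=2, tail=0, size=1
write(50): buf=[50 _ 84], head=2, tail=1, size=2
write(89): buf=[50 89 84], head=2, tail=2, size=3
read(): buf=[50 89 _], head=0, tail=2, size=2
read(): buf=[_ 89 _], head=1, tail=2, size=1

Answer: _ 89 _
1
2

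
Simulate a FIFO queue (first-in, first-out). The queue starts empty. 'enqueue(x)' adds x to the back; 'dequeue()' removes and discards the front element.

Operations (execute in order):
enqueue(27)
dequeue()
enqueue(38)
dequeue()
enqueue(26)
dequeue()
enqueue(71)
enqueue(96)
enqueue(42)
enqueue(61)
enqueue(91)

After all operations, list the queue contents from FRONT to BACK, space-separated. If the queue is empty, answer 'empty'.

Answer: 71 96 42 61 91

Derivation:
enqueue(27): [27]
dequeue(): []
enqueue(38): [38]
dequeue(): []
enqueue(26): [26]
dequeue(): []
enqueue(71): [71]
enqueue(96): [71, 96]
enqueue(42): [71, 96, 42]
enqueue(61): [71, 96, 42, 61]
enqueue(91): [71, 96, 42, 61, 91]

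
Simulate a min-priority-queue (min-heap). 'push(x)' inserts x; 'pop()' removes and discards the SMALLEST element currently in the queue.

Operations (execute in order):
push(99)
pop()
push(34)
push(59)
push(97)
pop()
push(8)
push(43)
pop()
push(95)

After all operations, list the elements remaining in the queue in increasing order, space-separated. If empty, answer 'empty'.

Answer: 43 59 95 97

Derivation:
push(99): heap contents = [99]
pop() → 99: heap contents = []
push(34): heap contents = [34]
push(59): heap contents = [34, 59]
push(97): heap contents = [34, 59, 97]
pop() → 34: heap contents = [59, 97]
push(8): heap contents = [8, 59, 97]
push(43): heap contents = [8, 43, 59, 97]
pop() → 8: heap contents = [43, 59, 97]
push(95): heap contents = [43, 59, 95, 97]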